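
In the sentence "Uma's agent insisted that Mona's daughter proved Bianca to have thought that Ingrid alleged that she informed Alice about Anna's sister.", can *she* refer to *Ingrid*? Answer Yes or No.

*she* is a pronoun; Principle B requires it to be free in its binding domain — the clause headed by 'informed'.
— Ingrid: subject of the clause headed by 'alleged'; c-commands the pronoun but lies outside its binding domain — allowed.

Yes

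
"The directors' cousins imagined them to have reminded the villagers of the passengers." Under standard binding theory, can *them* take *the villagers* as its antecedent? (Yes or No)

*them* is a pronoun; Principle B requires it to be free in its binding domain — the matrix clause.
— the villagers: object of the clause headed by 'reminded'; is c-commanded by the pronoun; coreference would bind this R-expression — blocked (Principle C).

No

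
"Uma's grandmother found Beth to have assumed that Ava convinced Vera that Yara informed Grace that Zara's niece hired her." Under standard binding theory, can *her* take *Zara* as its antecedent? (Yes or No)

*her* is a pronoun; Principle B requires it to be free in its binding domain — the clause headed by 'hired'.
— Zara: possessor inside the subject DP of the clause headed by 'hired'; does not c-command the pronoun — Principle B does not apply; allowed.

Yes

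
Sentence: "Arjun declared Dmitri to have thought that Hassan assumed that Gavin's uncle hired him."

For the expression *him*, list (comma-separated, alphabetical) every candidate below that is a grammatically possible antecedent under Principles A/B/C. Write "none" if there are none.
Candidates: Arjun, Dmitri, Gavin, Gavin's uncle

*him* is a pronoun; Principle B requires it to be free in its binding domain — the clause headed by 'hired'.
— Arjun: subject of the matrix clause; c-commands the pronoun but lies outside its binding domain — allowed.
— Dmitri: subject of the clause headed by 'thought'; c-commands the pronoun but lies outside its binding domain — allowed.
— Gavin: possessor inside the subject DP of the clause headed by 'hired'; does not c-command the pronoun — Principle B does not apply; allowed.
— Gavin's uncle: subject of the clause headed by 'hired'; c-commands the pronoun within its binding domain — blocked (Principle B).

Arjun, Dmitri, Gavin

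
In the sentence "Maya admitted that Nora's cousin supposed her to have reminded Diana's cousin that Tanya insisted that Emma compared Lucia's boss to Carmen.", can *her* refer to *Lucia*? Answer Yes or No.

*her* is a pronoun; Principle B requires it to be free in its binding domain — the clause headed by 'supposed'.
— Lucia: possessor inside the object DP of the clause headed by 'compared'; is c-commanded by the pronoun; coreference would bind this R-expression — blocked (Principle C).

No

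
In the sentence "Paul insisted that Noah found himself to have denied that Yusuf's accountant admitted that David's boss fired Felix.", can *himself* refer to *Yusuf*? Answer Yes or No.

No

*himself* is a reflexive; Principle A requires it to be bound within its binding domain — the clause headed by 'found'.
— Yusuf: possessor inside the subject DP of the clause headed by 'admitted'; does not c-command the reflexive — cannot bind it (Principle A).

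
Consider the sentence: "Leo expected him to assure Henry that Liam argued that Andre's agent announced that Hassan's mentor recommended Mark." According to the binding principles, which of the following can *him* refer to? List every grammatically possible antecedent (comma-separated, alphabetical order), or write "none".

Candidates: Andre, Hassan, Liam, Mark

none

*him* is a pronoun; Principle B requires it to be free in its binding domain — the matrix clause.
— Andre: possessor inside the subject DP of the clause headed by 'announced'; is c-commanded by the pronoun; coreference would bind this R-expression — blocked (Principle C).
— Hassan: possessor inside the subject DP of the clause headed by 'recommended'; is c-commanded by the pronoun; coreference would bind this R-expression — blocked (Principle C).
— Liam: subject of the clause headed by 'argued'; is c-commanded by the pronoun; coreference would bind this R-expression — blocked (Principle C).
— Mark: object of the clause headed by 'recommended'; is c-commanded by the pronoun; coreference would bind this R-expression — blocked (Principle C).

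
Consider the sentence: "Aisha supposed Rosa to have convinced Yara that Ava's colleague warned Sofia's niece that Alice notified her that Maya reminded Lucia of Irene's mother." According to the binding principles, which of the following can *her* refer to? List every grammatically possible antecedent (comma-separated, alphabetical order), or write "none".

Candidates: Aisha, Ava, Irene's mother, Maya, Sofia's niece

Aisha, Ava, Sofia's niece

*her* is a pronoun; Principle B requires it to be free in its binding domain — the clause headed by 'notified'.
— Aisha: subject of the matrix clause; c-commands the pronoun but lies outside its binding domain — allowed.
— Ava: possessor inside the subject DP of the clause headed by 'warned'; does not c-command the pronoun — Principle B does not apply; allowed.
— Irene's mother: second object of the clause headed by 'reminded'; is c-commanded by the pronoun; coreference would bind this R-expression — blocked (Principle C).
— Maya: subject of the clause headed by 'reminded'; is c-commanded by the pronoun; coreference would bind this R-expression — blocked (Principle C).
— Sofia's niece: object of the clause headed by 'warned'; c-commands the pronoun but lies outside its binding domain — allowed.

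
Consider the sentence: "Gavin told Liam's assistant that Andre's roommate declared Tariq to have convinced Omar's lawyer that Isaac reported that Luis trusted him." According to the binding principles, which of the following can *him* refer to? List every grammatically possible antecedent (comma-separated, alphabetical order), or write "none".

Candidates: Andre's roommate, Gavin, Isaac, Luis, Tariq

Andre's roommate, Gavin, Isaac, Tariq

*him* is a pronoun; Principle B requires it to be free in its binding domain — the clause headed by 'trusted'.
— Andre's roommate: subject of the clause headed by 'declared'; c-commands the pronoun but lies outside its binding domain — allowed.
— Gavin: subject of the matrix clause; c-commands the pronoun but lies outside its binding domain — allowed.
— Isaac: subject of the clause headed by 'reported'; c-commands the pronoun but lies outside its binding domain — allowed.
— Luis: subject of the clause headed by 'trusted'; c-commands the pronoun within its binding domain — blocked (Principle B).
— Tariq: subject of the clause headed by 'convinced'; c-commands the pronoun but lies outside its binding domain — allowed.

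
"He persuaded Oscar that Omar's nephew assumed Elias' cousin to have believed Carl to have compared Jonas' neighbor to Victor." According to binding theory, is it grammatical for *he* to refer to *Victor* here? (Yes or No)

*Victor* is an R-expression; Principle C requires it to be free (not bound by any c-commanding expression).
— he: subject of the matrix clause; the pronoun c-commands the R-expression — coreference blocked (Principle C).

No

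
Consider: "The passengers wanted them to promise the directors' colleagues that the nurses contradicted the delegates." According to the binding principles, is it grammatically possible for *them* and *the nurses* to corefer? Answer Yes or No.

No

*them* is a pronoun; Principle B requires it to be free in its binding domain — the matrix clause.
— the nurses: subject of the clause headed by 'contradicted'; is c-commanded by the pronoun; coreference would bind this R-expression — blocked (Principle C).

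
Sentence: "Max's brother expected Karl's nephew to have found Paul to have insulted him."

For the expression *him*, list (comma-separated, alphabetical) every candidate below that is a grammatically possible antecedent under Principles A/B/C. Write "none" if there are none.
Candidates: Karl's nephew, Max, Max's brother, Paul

*him* is a pronoun; Principle B requires it to be free in its binding domain — the clause headed by 'insulted'.
— Karl's nephew: subject of the clause headed by 'found'; c-commands the pronoun but lies outside its binding domain — allowed.
— Max: possessor inside the subject DP of the matrix clause; does not c-command the pronoun — Principle B does not apply; allowed.
— Max's brother: subject of the matrix clause; c-commands the pronoun but lies outside its binding domain — allowed.
— Paul: subject of the clause headed by 'insulted'; c-commands the pronoun within its binding domain — blocked (Principle B).

Karl's nephew, Max, Max's brother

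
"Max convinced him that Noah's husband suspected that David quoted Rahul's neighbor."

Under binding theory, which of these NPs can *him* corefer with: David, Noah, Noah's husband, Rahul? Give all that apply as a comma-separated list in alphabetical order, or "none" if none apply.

*him* is a pronoun; Principle B requires it to be free in its binding domain — the matrix clause.
— David: subject of the clause headed by 'quoted'; is c-commanded by the pronoun; coreference would bind this R-expression — blocked (Principle C).
— Noah: possessor inside the subject DP of the clause headed by 'suspected'; is c-commanded by the pronoun; coreference would bind this R-expression — blocked (Principle C).
— Noah's husband: subject of the clause headed by 'suspected'; is c-commanded by the pronoun; coreference would bind this R-expression — blocked (Principle C).
— Rahul: possessor inside the object DP of the clause headed by 'quoted'; is c-commanded by the pronoun; coreference would bind this R-expression — blocked (Principle C).

none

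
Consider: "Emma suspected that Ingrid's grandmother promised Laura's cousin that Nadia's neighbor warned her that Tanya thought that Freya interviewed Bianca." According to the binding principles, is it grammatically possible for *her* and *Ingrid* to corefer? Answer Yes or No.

*her* is a pronoun; Principle B requires it to be free in its binding domain — the clause headed by 'warned'.
— Ingrid: possessor inside the subject DP of the clause headed by 'promised'; does not c-command the pronoun — Principle B does not apply; allowed.

Yes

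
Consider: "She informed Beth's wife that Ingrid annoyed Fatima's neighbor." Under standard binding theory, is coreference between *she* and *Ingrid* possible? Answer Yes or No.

No

*Ingrid* is an R-expression; Principle C requires it to be free (not bound by any c-commanding expression).
— she: subject of the matrix clause; the pronoun c-commands the R-expression — coreference blocked (Principle C).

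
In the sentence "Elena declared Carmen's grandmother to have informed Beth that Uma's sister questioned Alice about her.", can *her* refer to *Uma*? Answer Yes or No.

Yes

*her* is a pronoun; Principle B requires it to be free in its binding domain — the clause headed by 'questioned'.
— Uma: possessor inside the subject DP of the clause headed by 'questioned'; does not c-command the pronoun — Principle B does not apply; allowed.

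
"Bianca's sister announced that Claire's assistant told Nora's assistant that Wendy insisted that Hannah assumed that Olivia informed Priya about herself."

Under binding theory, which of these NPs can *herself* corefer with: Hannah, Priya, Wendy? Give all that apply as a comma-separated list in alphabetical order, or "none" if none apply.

Priya

*herself* is a reflexive; Principle A requires it to be bound within its binding domain — the clause headed by 'informed'.
— Hannah: subject of the clause headed by 'assumed'; c-commands the reflexive but lies outside its binding domain — cannot bind it (Principle A).
— Priya: object of the clause headed by 'informed'; c-commands the reflexive within its binding domain — allowed (Principle A).
— Wendy: subject of the clause headed by 'insisted'; c-commands the reflexive but lies outside its binding domain — cannot bind it (Principle A).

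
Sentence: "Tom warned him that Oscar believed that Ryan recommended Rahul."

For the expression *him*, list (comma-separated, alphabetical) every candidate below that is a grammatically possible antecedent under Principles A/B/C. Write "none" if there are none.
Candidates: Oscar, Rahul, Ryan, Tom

none

*him* is a pronoun; Principle B requires it to be free in its binding domain — the matrix clause.
— Oscar: subject of the clause headed by 'believed'; is c-commanded by the pronoun; coreference would bind this R-expression — blocked (Principle C).
— Rahul: object of the clause headed by 'recommended'; is c-commanded by the pronoun; coreference would bind this R-expression — blocked (Principle C).
— Ryan: subject of the clause headed by 'recommended'; is c-commanded by the pronoun; coreference would bind this R-expression — blocked (Principle C).
— Tom: subject of the matrix clause; c-commands the pronoun within its binding domain — blocked (Principle B).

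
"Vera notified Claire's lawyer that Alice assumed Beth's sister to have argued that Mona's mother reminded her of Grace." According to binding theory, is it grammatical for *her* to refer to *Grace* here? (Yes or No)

No

*Grace* is an R-expression; Principle C requires it to be free (not bound by any c-commanding expression).
— her: object of the clause headed by 'reminded'; the pronoun c-commands the R-expression — coreference blocked (Principle C).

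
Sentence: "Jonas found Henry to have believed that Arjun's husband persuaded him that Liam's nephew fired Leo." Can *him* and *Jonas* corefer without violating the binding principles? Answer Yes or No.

Yes

*Jonas* is an R-expression; Principle C requires it to be free (not bound by any c-commanding expression).
— him: object of the clause headed by 'persuaded'; the pronoun does not c-command the R-expression — coreference allowed.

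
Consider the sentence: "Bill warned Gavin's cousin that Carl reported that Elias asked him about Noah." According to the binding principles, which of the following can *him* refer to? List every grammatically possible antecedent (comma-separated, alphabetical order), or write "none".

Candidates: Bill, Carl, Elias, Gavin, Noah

*him* is a pronoun; Principle B requires it to be free in its binding domain — the clause headed by 'asked'.
— Bill: subject of the matrix clause; c-commands the pronoun but lies outside its binding domain — allowed.
— Carl: subject of the clause headed by 'reported'; c-commands the pronoun but lies outside its binding domain — allowed.
— Elias: subject of the clause headed by 'asked'; c-commands the pronoun within its binding domain — blocked (Principle B).
— Gavin: possessor inside the object DP of the matrix clause; does not c-command the pronoun — Principle B does not apply; allowed.
— Noah: second object of the clause headed by 'asked'; is c-commanded by the pronoun; coreference would bind this R-expression — blocked (Principle C).

Bill, Carl, Gavin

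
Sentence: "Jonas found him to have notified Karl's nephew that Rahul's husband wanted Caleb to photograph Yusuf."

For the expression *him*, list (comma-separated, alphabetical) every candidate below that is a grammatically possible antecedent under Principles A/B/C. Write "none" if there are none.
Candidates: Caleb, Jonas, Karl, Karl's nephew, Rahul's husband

*him* is a pronoun; Principle B requires it to be free in its binding domain — the matrix clause.
— Caleb: subject of the clause headed by 'photograph'; is c-commanded by the pronoun; coreference would bind this R-expression — blocked (Principle C).
— Jonas: subject of the matrix clause; c-commands the pronoun within its binding domain — blocked (Principle B).
— Karl: possessor inside the object DP of the clause headed by 'notified'; is c-commanded by the pronoun; coreference would bind this R-expression — blocked (Principle C).
— Karl's nephew: object of the clause headed by 'notified'; is c-commanded by the pronoun; coreference would bind this R-expression — blocked (Principle C).
— Rahul's husband: subject of the clause headed by 'wanted'; is c-commanded by the pronoun; coreference would bind this R-expression — blocked (Principle C).

none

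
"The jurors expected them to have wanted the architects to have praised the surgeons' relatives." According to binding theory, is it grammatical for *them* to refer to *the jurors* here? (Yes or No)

No

*the jurors* is an R-expression; Principle C requires it to be free (not bound by any c-commanding expression).
— them: subject of the clause headed by 'wanted'; the R-expression locally c-commands the pronoun — coreference blocked (Principle B on the pronoun).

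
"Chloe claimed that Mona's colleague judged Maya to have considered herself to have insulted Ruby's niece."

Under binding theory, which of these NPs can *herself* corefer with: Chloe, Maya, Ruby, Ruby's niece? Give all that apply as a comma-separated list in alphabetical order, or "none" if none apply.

*herself* is a reflexive; Principle A requires it to be bound within its binding domain — the clause headed by 'considered'.
— Chloe: subject of the matrix clause; c-commands the reflexive but lies outside its binding domain — cannot bind it (Principle A).
— Maya: subject of the clause headed by 'considered'; c-commands the reflexive within its binding domain — allowed (Principle A).
— Ruby: possessor inside the object DP of the clause headed by 'insulted'; does not c-command the reflexive — cannot bind it (Principle A).
— Ruby's niece: object of the clause headed by 'insulted'; does not c-command the reflexive — cannot bind it (Principle A).

Maya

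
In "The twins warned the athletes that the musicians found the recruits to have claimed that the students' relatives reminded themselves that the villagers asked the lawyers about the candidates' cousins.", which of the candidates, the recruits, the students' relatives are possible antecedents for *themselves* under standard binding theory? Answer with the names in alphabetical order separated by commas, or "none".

the students' relatives

*themselves* is a reflexive; Principle A requires it to be bound within its binding domain — the clause headed by 'reminded'.
— the candidates: possessor inside the second object DP of the clause headed by 'asked'; does not c-command the reflexive — cannot bind it (Principle A).
— the recruits: subject of the clause headed by 'claimed'; c-commands the reflexive but lies outside its binding domain — cannot bind it (Principle A).
— the students' relatives: subject of the clause headed by 'reminded'; c-commands the reflexive within its binding domain — allowed (Principle A).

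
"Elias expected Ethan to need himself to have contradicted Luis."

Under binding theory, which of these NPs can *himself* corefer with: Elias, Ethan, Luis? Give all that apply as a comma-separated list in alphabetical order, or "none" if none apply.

Ethan

*himself* is a reflexive; Principle A requires it to be bound within its binding domain — the clause headed by 'need'.
— Elias: subject of the matrix clause; c-commands the reflexive but lies outside its binding domain — cannot bind it (Principle A).
— Ethan: subject of the clause headed by 'need'; c-commands the reflexive within its binding domain — allowed (Principle A).
— Luis: object of the clause headed by 'contradicted'; does not c-command the reflexive — cannot bind it (Principle A).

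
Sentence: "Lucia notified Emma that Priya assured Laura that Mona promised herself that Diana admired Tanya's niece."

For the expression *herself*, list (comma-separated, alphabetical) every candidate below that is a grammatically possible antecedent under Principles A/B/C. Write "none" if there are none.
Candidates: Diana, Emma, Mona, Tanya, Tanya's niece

*herself* is a reflexive; Principle A requires it to be bound within its binding domain — the clause headed by 'promised'.
— Diana: subject of the clause headed by 'admired'; does not c-command the reflexive — cannot bind it (Principle A).
— Emma: object of the matrix clause; c-commands the reflexive but lies outside its binding domain — cannot bind it (Principle A).
— Mona: subject of the clause headed by 'promised'; c-commands the reflexive within its binding domain — allowed (Principle A).
— Tanya: possessor inside the object DP of the clause headed by 'admired'; does not c-command the reflexive — cannot bind it (Principle A).
— Tanya's niece: object of the clause headed by 'admired'; does not c-command the reflexive — cannot bind it (Principle A).

Mona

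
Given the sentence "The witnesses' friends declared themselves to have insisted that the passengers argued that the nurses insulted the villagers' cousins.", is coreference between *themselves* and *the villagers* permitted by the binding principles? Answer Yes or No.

No

*themselves* is a reflexive; Principle A requires it to be bound within its binding domain — the matrix clause.
— the villagers: possessor inside the object DP of the clause headed by 'insulted'; does not c-command the reflexive — cannot bind it (Principle A).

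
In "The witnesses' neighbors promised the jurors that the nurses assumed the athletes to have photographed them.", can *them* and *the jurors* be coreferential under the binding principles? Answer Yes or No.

Yes

*the jurors* is an R-expression; Principle C requires it to be free (not bound by any c-commanding expression).
— them: object of the clause headed by 'photographed'; the pronoun does not c-command the R-expression — coreference allowed.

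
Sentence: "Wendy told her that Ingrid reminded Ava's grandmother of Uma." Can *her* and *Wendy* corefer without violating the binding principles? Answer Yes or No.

No

*Wendy* is an R-expression; Principle C requires it to be free (not bound by any c-commanding expression).
— her: object of the matrix clause; the R-expression locally c-commands the pronoun — coreference blocked (Principle B on the pronoun).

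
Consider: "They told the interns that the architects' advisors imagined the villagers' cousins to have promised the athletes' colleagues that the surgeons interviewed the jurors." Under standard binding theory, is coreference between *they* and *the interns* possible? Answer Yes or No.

*the interns* is an R-expression; Principle C requires it to be free (not bound by any c-commanding expression).
— they: subject of the matrix clause; the pronoun c-commands the R-expression — coreference blocked (Principle C).

No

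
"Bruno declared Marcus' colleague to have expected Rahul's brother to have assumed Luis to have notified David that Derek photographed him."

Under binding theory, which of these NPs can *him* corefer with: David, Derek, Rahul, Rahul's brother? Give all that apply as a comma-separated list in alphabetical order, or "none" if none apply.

*him* is a pronoun; Principle B requires it to be free in its binding domain — the clause headed by 'photographed'.
— David: object of the clause headed by 'notified'; c-commands the pronoun but lies outside its binding domain — allowed.
— Derek: subject of the clause headed by 'photographed'; c-commands the pronoun within its binding domain — blocked (Principle B).
— Rahul: possessor inside the subject DP of the clause headed by 'assumed'; does not c-command the pronoun — Principle B does not apply; allowed.
— Rahul's brother: subject of the clause headed by 'assumed'; c-commands the pronoun but lies outside its binding domain — allowed.

David, Rahul, Rahul's brother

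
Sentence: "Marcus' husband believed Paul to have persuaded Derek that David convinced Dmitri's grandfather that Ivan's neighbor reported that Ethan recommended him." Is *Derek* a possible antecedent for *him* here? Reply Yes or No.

*him* is a pronoun; Principle B requires it to be free in its binding domain — the clause headed by 'recommended'.
— Derek: object of the clause headed by 'persuaded'; c-commands the pronoun but lies outside its binding domain — allowed.

Yes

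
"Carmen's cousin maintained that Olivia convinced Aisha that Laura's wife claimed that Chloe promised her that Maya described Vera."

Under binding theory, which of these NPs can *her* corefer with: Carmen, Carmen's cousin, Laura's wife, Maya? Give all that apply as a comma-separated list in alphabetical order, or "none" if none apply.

*her* is a pronoun; Principle B requires it to be free in its binding domain — the clause headed by 'promised'.
— Carmen: possessor inside the subject DP of the matrix clause; does not c-command the pronoun — Principle B does not apply; allowed.
— Carmen's cousin: subject of the matrix clause; c-commands the pronoun but lies outside its binding domain — allowed.
— Laura's wife: subject of the clause headed by 'claimed'; c-commands the pronoun but lies outside its binding domain — allowed.
— Maya: subject of the clause headed by 'described'; is c-commanded by the pronoun; coreference would bind this R-expression — blocked (Principle C).

Carmen, Carmen's cousin, Laura's wife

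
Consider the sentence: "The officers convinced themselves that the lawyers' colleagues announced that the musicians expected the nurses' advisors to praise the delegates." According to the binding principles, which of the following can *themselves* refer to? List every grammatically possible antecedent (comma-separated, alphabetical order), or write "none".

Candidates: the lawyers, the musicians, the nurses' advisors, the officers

the officers

*themselves* is a reflexive; Principle A requires it to be bound within its binding domain — the matrix clause.
— the lawyers: possessor inside the subject DP of the clause headed by 'announced'; does not c-command the reflexive — cannot bind it (Principle A).
— the musicians: subject of the clause headed by 'expected'; does not c-command the reflexive — cannot bind it (Principle A).
— the nurses' advisors: subject of the clause headed by 'praise'; does not c-command the reflexive — cannot bind it (Principle A).
— the officers: subject of the matrix clause; c-commands the reflexive within its binding domain — allowed (Principle A).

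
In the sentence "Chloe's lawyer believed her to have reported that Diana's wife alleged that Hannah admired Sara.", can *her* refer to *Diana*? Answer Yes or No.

No

*her* is a pronoun; Principle B requires it to be free in its binding domain — the matrix clause.
— Diana: possessor inside the subject DP of the clause headed by 'alleged'; is c-commanded by the pronoun; coreference would bind this R-expression — blocked (Principle C).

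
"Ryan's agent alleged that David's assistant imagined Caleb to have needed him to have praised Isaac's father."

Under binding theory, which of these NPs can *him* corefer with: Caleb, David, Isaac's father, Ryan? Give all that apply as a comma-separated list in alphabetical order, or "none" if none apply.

*him* is a pronoun; Principle B requires it to be free in its binding domain — the clause headed by 'needed'.
— Caleb: subject of the clause headed by 'needed'; c-commands the pronoun within its binding domain — blocked (Principle B).
— David: possessor inside the subject DP of the clause headed by 'imagined'; does not c-command the pronoun — Principle B does not apply; allowed.
— Isaac's father: object of the clause headed by 'praised'; is c-commanded by the pronoun; coreference would bind this R-expression — blocked (Principle C).
— Ryan: possessor inside the subject DP of the matrix clause; does not c-command the pronoun — Principle B does not apply; allowed.

David, Ryan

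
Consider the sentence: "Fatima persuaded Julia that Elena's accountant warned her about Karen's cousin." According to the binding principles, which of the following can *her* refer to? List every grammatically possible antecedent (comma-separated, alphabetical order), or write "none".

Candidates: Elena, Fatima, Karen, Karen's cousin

*her* is a pronoun; Principle B requires it to be free in its binding domain — the clause headed by 'warned'.
— Elena: possessor inside the subject DP of the clause headed by 'warned'; does not c-command the pronoun — Principle B does not apply; allowed.
— Fatima: subject of the matrix clause; c-commands the pronoun but lies outside its binding domain — allowed.
— Karen: possessor inside the second object DP of the clause headed by 'warned'; is c-commanded by the pronoun; coreference would bind this R-expression — blocked (Principle C).
— Karen's cousin: second object of the clause headed by 'warned'; is c-commanded by the pronoun; coreference would bind this R-expression — blocked (Principle C).

Elena, Fatima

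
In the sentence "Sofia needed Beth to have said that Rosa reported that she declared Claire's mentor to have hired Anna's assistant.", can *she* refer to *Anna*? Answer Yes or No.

No

*she* is a pronoun; Principle B requires it to be free in its binding domain — the clause headed by 'declared'.
— Anna: possessor inside the object DP of the clause headed by 'hired'; is c-commanded by the pronoun; coreference would bind this R-expression — blocked (Principle C).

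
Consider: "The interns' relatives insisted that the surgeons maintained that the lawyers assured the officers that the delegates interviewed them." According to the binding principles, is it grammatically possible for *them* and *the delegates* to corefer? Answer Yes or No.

No

*them* is a pronoun; Principle B requires it to be free in its binding domain — the clause headed by 'interviewed'.
— the delegates: subject of the clause headed by 'interviewed'; c-commands the pronoun within its binding domain — blocked (Principle B).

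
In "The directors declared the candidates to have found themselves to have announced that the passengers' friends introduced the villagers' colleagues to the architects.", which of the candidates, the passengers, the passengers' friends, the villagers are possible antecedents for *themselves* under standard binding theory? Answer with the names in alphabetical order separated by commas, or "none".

the candidates

*themselves* is a reflexive; Principle A requires it to be bound within its binding domain — the clause headed by 'found'.
— the candidates: subject of the clause headed by 'found'; c-commands the reflexive within its binding domain — allowed (Principle A).
— the passengers: possessor inside the subject DP of the clause headed by 'introduced'; does not c-command the reflexive — cannot bind it (Principle A).
— the passengers' friends: subject of the clause headed by 'introduced'; does not c-command the reflexive — cannot bind it (Principle A).
— the villagers: possessor inside the object DP of the clause headed by 'introduced'; does not c-command the reflexive — cannot bind it (Principle A).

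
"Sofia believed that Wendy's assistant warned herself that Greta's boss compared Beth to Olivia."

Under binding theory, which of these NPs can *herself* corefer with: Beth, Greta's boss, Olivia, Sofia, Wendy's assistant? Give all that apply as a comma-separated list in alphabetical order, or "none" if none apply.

*herself* is a reflexive; Principle A requires it to be bound within its binding domain — the clause headed by 'warned'.
— Beth: object of the clause headed by 'compared'; does not c-command the reflexive — cannot bind it (Principle A).
— Greta's boss: subject of the clause headed by 'compared'; does not c-command the reflexive — cannot bind it (Principle A).
— Olivia: second object of the clause headed by 'compared'; does not c-command the reflexive — cannot bind it (Principle A).
— Sofia: subject of the matrix clause; c-commands the reflexive but lies outside its binding domain — cannot bind it (Principle A).
— Wendy's assistant: subject of the clause headed by 'warned'; c-commands the reflexive within its binding domain — allowed (Principle A).

Wendy's assistant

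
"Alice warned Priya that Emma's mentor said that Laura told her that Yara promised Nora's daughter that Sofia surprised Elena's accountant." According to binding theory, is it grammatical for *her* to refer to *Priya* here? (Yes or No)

*Priya* is an R-expression; Principle C requires it to be free (not bound by any c-commanding expression).
— her: object of the clause headed by 'told'; the pronoun does not c-command the R-expression — coreference allowed.

Yes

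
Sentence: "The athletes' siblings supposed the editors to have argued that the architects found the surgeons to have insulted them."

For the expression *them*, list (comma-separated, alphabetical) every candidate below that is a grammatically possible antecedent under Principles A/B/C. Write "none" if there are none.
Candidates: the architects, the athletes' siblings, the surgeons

*them* is a pronoun; Principle B requires it to be free in its binding domain — the clause headed by 'insulted'.
— the architects: subject of the clause headed by 'found'; c-commands the pronoun but lies outside its binding domain — allowed.
— the athletes' siblings: subject of the matrix clause; c-commands the pronoun but lies outside its binding domain — allowed.
— the surgeons: subject of the clause headed by 'insulted'; c-commands the pronoun within its binding domain — blocked (Principle B).

the architects, the athletes' siblings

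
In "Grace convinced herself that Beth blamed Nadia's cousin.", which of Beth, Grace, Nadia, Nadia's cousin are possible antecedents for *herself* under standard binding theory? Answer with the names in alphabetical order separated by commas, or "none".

*herself* is a reflexive; Principle A requires it to be bound within its binding domain — the matrix clause.
— Beth: subject of the clause headed by 'blamed'; does not c-command the reflexive — cannot bind it (Principle A).
— Grace: subject of the matrix clause; c-commands the reflexive within its binding domain — allowed (Principle A).
— Nadia: possessor inside the object DP of the clause headed by 'blamed'; does not c-command the reflexive — cannot bind it (Principle A).
— Nadia's cousin: object of the clause headed by 'blamed'; does not c-command the reflexive — cannot bind it (Principle A).

Grace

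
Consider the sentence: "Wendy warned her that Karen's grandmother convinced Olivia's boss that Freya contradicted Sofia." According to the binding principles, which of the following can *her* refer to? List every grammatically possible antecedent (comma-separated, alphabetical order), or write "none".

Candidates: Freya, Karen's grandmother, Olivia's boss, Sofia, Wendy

none

*her* is a pronoun; Principle B requires it to be free in its binding domain — the matrix clause.
— Freya: subject of the clause headed by 'contradicted'; is c-commanded by the pronoun; coreference would bind this R-expression — blocked (Principle C).
— Karen's grandmother: subject of the clause headed by 'convinced'; is c-commanded by the pronoun; coreference would bind this R-expression — blocked (Principle C).
— Olivia's boss: object of the clause headed by 'convinced'; is c-commanded by the pronoun; coreference would bind this R-expression — blocked (Principle C).
— Sofia: object of the clause headed by 'contradicted'; is c-commanded by the pronoun; coreference would bind this R-expression — blocked (Principle C).
— Wendy: subject of the matrix clause; c-commands the pronoun within its binding domain — blocked (Principle B).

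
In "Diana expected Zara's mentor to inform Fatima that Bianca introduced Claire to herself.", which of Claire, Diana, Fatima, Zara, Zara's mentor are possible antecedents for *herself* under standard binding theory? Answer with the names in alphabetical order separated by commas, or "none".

*herself* is a reflexive; Principle A requires it to be bound within its binding domain — the clause headed by 'introduced'.
— Claire: object of the clause headed by 'introduced'; c-commands the reflexive within its binding domain — allowed (Principle A).
— Diana: subject of the matrix clause; c-commands the reflexive but lies outside its binding domain — cannot bind it (Principle A).
— Fatima: object of the clause headed by 'inform'; c-commands the reflexive but lies outside its binding domain — cannot bind it (Principle A).
— Zara: possessor inside the subject DP of the clause headed by 'inform'; does not c-command the reflexive — cannot bind it (Principle A).
— Zara's mentor: subject of the clause headed by 'inform'; c-commands the reflexive but lies outside its binding domain — cannot bind it (Principle A).

Claire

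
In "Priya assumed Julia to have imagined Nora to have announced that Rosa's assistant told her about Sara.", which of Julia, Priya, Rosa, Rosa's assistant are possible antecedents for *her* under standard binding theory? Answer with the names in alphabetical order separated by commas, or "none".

Julia, Priya, Rosa

*her* is a pronoun; Principle B requires it to be free in its binding domain — the clause headed by 'told'.
— Julia: subject of the clause headed by 'imagined'; c-commands the pronoun but lies outside its binding domain — allowed.
— Priya: subject of the matrix clause; c-commands the pronoun but lies outside its binding domain — allowed.
— Rosa: possessor inside the subject DP of the clause headed by 'told'; does not c-command the pronoun — Principle B does not apply; allowed.
— Rosa's assistant: subject of the clause headed by 'told'; c-commands the pronoun within its binding domain — blocked (Principle B).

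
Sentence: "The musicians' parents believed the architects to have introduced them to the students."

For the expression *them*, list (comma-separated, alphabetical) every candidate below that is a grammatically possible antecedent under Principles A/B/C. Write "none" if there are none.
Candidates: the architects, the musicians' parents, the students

the musicians' parents

*them* is a pronoun; Principle B requires it to be free in its binding domain — the clause headed by 'introduced'.
— the architects: subject of the clause headed by 'introduced'; c-commands the pronoun within its binding domain — blocked (Principle B).
— the musicians' parents: subject of the matrix clause; c-commands the pronoun but lies outside its binding domain — allowed.
— the students: second object of the clause headed by 'introduced'; is c-commanded by the pronoun; coreference would bind this R-expression — blocked (Principle C).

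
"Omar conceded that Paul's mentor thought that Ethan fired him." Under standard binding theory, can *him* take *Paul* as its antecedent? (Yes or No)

*him* is a pronoun; Principle B requires it to be free in its binding domain — the clause headed by 'fired'.
— Paul: possessor inside the subject DP of the clause headed by 'thought'; does not c-command the pronoun — Principle B does not apply; allowed.

Yes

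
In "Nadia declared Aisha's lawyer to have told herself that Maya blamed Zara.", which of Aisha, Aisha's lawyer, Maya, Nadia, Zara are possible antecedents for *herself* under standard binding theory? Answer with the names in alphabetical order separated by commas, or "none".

*herself* is a reflexive; Principle A requires it to be bound within its binding domain — the clause headed by 'told'.
— Aisha: possessor inside the subject DP of the clause headed by 'told'; does not c-command the reflexive — cannot bind it (Principle A).
— Aisha's lawyer: subject of the clause headed by 'told'; c-commands the reflexive within its binding domain — allowed (Principle A).
— Maya: subject of the clause headed by 'blamed'; does not c-command the reflexive — cannot bind it (Principle A).
— Nadia: subject of the matrix clause; c-commands the reflexive but lies outside its binding domain — cannot bind it (Principle A).
— Zara: object of the clause headed by 'blamed'; does not c-command the reflexive — cannot bind it (Principle A).

Aisha's lawyer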